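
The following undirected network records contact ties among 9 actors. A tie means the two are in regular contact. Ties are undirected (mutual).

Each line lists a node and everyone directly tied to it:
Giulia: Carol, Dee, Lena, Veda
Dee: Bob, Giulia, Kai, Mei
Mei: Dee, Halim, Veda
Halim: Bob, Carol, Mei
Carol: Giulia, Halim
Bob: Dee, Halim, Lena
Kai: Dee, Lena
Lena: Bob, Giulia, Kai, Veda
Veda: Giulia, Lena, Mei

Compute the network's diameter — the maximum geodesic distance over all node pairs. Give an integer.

Eccentricity of each node (its greatest distance to any other): Bob:2, Carol:3, Dee:2, Giulia:2, Halim:3, Kai:3, Lena:2, Mei:2, Veda:2.
The maximum eccentricity is 3, realized for instance by the pair Halim–Kai via Halim – Bob – Lena – Kai. So the diameter is 3.

3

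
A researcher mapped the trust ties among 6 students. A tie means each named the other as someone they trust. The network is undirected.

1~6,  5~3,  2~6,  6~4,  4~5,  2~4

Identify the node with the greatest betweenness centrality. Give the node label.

Unnormalized betweenness of each node: 1:0, 2:0, 3:0, 4:6, 5:4, 6:4.
4 has the largest value, 6, making it the main broker — the node through which the most shortest paths run.

4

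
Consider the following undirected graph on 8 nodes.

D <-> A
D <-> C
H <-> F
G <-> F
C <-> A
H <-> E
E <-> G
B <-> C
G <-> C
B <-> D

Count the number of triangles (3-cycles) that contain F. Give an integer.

F's neighbors are G and H, but none of them are tied to each other, so no triangle contains F.

0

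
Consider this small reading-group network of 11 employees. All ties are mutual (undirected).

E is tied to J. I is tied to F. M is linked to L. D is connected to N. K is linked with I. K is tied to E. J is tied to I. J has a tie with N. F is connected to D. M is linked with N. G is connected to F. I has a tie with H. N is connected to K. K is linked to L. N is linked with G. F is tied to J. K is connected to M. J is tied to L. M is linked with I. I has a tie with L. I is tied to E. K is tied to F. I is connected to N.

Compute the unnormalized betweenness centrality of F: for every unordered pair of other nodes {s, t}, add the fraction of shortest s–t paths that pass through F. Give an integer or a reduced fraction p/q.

459/70

Pairs whose geodesics pass through F — L–D: 3/7; L–G: 3/7; D–H: 1/2; D–J: 1/2; D–G: 1/2; D–E: 3/6; D–I: 1/2; D–K: 1/2; H–G: 1/2; J–G: 1/2; J–K: 1/5; G–E: 3/6; G–I: 1/2; G–K: 1/2.
All other pairs contribute 0.
Summing the contributions gives betweenness(F) = 459/70.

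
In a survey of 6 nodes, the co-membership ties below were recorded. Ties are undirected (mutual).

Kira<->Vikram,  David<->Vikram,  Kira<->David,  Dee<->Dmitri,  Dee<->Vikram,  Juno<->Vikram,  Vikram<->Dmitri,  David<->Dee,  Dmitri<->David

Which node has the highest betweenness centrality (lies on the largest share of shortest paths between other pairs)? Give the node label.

Vikram

Unnormalized betweenness of each node: David:1, Dee:0, Dmitri:0, Juno:0, Kira:0, Vikram:5.
Vikram has the largest value, 5, making it the main broker — the node through which the most shortest paths run.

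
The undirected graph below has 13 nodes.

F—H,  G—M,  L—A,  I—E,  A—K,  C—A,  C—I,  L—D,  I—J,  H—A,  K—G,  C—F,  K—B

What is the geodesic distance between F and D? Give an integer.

One shortest route is F – H – A – L – D, which uses 4 edges, and at distance 3 from F we only reach {E, J, K, L}, which does not include D. So d(F,D) = 4.

4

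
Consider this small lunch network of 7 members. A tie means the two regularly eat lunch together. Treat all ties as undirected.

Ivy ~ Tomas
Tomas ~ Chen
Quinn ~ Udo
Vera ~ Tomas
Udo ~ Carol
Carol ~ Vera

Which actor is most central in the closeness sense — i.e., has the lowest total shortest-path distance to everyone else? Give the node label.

Farness (sum of distances to all others) for each node — Carol:12, Chen:17, Ivy:17, Quinn:20, Tomas:12, Udo:15, Vera:11.
The smallest farness is 11, for Vera, so Vera has the highest closeness.

Vera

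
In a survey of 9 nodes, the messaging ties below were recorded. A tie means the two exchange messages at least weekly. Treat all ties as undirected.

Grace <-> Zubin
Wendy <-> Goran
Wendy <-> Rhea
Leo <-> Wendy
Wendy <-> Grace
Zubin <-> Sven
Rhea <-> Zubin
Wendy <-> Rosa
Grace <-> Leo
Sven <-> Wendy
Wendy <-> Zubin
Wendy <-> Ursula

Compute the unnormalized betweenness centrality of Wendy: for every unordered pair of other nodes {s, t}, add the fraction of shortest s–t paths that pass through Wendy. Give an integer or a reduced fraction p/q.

Pairs whose geodesics pass through Wendy — Rhea–Leo: 1; Rhea–Grace: 1/2; Rhea–Goran: 1; Rhea–Rosa: 1; Rhea–Sven: 1/2; Rhea–Ursula: 1; Leo–Goran: 1; Leo–Rosa: 1; Leo–Sven: 1; Leo–Zubin: 1/2; Leo–Ursula: 1; Grace–Goran: 1; Grace–Rosa: 1; Grace–Sven: 1/2 … (+10 more pairs).
All other pairs contribute 0.
Summing the contributions gives betweenness(Wendy) = 22.

22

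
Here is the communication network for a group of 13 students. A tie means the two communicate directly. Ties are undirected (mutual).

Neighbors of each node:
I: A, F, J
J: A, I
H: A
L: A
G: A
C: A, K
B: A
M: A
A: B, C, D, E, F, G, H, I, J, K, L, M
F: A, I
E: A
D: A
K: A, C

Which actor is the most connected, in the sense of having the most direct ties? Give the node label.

Degrees — A:12, B:1, C:2, D:1, E:1, F:2, G:1, H:1, I:3, J:2, K:2, L:1, M:1.
The maximum is 12, attained only by A.

A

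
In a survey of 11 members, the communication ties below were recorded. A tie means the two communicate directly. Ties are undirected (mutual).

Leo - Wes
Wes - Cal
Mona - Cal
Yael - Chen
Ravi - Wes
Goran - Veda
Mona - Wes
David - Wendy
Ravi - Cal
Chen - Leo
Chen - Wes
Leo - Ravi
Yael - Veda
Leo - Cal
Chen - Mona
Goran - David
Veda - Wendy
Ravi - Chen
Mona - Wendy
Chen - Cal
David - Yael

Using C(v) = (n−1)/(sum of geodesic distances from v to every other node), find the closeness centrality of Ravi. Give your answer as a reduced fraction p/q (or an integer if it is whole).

Distances from Ravi: Cal:1, Chen:1, David:3, Goran:4, Leo:1, Mona:2, Veda:3, Wendy:3, Wes:1, Yael:2. Sum = 21.
n = 11, so closeness = 10/21.

10/21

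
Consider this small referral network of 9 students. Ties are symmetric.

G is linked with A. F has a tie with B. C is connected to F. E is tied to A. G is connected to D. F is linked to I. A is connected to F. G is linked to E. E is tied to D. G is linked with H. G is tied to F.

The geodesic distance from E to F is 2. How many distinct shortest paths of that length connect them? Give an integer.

2

The shortest distance is 2. The length-2 paths are: E–A–F; E–G–F.
That gives 2 distinct shortest paths.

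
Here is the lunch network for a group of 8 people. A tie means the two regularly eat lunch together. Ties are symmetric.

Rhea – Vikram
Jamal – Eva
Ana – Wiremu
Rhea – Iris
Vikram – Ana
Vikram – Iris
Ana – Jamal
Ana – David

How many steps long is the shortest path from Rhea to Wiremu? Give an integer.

3

One shortest route is Rhea – Vikram – Ana – Wiremu, which uses 3 edges, and at distance 2 from Rhea we only reach {Ana}, which does not include Wiremu. So d(Rhea,Wiremu) = 3.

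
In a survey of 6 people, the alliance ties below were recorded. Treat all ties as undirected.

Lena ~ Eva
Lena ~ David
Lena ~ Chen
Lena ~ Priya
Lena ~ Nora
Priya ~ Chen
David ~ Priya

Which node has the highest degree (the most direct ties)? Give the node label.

Lena

Degrees — Chen:2, David:2, Eva:1, Lena:5, Nora:1, Priya:3.
The maximum is 5, attained only by Lena.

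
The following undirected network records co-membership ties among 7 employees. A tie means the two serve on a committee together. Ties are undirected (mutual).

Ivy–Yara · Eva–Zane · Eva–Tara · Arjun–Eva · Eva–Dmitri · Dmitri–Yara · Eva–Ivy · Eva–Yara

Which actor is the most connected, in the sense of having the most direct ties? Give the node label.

Degrees — Arjun:1, Dmitri:2, Eva:6, Ivy:2, Tara:1, Yara:3, Zane:1.
The maximum is 6, attained only by Eva.

Eva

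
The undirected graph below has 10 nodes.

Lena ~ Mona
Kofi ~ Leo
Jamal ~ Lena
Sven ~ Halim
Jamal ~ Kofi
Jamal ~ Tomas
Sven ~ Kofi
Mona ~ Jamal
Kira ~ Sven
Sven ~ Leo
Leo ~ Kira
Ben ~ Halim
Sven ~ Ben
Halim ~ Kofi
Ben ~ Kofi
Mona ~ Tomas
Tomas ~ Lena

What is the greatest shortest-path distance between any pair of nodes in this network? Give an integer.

Eccentricity of each node (its greatest distance to any other): Ben:3, Halim:3, Jamal:3, Kira:4, Kofi:2, Lena:4, Leo:3, Mona:4, Sven:3, Tomas:4.
The maximum eccentricity is 4, realized for instance by the pair Kira–Tomas via Kira – Leo – Kofi – Jamal – Tomas. So the diameter is 4.

4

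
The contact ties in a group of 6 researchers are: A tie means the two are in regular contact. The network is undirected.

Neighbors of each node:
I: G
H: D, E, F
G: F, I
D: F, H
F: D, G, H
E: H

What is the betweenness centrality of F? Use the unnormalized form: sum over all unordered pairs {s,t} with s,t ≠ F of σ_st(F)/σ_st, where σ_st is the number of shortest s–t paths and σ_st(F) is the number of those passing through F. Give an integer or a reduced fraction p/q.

6

Pairs whose geodesics pass through F — D–I: 1; D–G: 1; I–E: 1; I–H: 1; E–G: 1; H–G: 1.
All other pairs contribute 0.
Summing the contributions gives betweenness(F) = 6.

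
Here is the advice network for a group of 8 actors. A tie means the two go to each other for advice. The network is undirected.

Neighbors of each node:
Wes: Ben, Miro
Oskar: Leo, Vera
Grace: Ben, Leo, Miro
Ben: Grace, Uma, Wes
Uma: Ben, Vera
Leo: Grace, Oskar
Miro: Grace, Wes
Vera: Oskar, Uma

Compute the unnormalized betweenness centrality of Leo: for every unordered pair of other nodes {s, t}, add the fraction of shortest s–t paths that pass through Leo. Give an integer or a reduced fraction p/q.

Pairs whose geodesics pass through Leo — Wes–Oskar: 2/3; Ben–Oskar: 1/2; Vera–Grace: 1/2; Vera–Miro: 1/3; Oskar–Grace: 1; Oskar–Miro: 1.
All other pairs contribute 0.
Summing the contributions gives betweenness(Leo) = 4.

4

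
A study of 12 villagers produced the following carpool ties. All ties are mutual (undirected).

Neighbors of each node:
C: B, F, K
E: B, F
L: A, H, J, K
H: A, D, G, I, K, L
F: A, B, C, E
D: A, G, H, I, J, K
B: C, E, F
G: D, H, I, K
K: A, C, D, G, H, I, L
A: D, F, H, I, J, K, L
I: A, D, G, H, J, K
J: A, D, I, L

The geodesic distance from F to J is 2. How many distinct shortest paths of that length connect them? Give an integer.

The shortest distance is 2, and the only length-2 path is F–A–J. So there is exactly 1 shortest path.

1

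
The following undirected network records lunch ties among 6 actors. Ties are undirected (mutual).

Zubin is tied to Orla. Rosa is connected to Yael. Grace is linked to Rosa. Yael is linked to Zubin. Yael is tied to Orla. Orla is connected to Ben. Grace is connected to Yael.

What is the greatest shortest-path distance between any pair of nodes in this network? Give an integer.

3

Eccentricity of each node (its greatest distance to any other): Ben:3, Grace:3, Orla:2, Rosa:3, Yael:2, Zubin:2.
The maximum eccentricity is 3, realized for instance by the pair Rosa–Ben via Rosa – Yael – Orla – Ben. So the diameter is 3.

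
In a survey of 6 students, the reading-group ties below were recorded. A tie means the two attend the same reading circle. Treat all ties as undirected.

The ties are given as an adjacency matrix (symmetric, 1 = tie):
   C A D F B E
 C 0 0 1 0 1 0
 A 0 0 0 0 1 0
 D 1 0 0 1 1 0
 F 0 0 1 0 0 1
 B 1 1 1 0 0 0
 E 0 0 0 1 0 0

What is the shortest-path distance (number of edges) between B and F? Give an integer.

One shortest route is B – D – F, which uses 2 edges, and B and F are not directly tied, so nothing shorter exists. So d(B,F) = 2.

2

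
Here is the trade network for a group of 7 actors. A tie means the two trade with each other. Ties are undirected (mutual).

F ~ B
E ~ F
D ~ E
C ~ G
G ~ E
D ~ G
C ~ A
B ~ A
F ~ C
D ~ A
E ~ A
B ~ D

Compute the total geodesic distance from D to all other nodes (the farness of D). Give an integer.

8

Distances from D: A:1, B:1, C:2, E:1, F:2, G:1.
Sum = 1 + 1 + 2 + 1 + 2 + 1 = 8.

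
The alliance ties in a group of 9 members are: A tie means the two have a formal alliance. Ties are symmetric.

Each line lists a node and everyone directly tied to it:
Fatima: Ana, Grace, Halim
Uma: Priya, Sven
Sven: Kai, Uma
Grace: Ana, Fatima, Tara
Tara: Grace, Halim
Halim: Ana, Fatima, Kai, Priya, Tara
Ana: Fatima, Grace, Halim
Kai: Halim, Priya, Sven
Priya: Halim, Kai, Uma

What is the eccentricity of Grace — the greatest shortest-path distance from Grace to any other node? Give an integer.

Distances from Grace: Ana:1, Fatima:1, Halim:2, Kai:3, Priya:3, Sven:4, Tara:1, Uma:4.
The largest is 4 (to Sven and Uma), so the eccentricity of Grace is 4.

4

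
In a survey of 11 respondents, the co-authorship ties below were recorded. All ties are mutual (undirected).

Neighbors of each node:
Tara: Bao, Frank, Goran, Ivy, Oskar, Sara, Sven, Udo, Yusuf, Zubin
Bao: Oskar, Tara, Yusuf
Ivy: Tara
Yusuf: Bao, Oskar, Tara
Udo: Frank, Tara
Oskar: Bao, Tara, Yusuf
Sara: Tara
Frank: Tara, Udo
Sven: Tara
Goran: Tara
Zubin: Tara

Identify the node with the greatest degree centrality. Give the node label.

Degrees — Bao:3, Frank:2, Goran:1, Ivy:1, Oskar:3, Sara:1, Sven:1, Tara:10, Udo:2, Yusuf:3, Zubin:1.
The maximum is 10, attained only by Tara.

Tara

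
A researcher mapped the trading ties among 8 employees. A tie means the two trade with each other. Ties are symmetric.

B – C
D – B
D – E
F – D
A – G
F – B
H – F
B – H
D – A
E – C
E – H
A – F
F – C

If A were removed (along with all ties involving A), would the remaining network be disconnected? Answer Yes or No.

Yes

Removing A leaves {G} with no path to {B, C, D, E, F, and H}, so the network splits into 2 components. A is a cut vertex.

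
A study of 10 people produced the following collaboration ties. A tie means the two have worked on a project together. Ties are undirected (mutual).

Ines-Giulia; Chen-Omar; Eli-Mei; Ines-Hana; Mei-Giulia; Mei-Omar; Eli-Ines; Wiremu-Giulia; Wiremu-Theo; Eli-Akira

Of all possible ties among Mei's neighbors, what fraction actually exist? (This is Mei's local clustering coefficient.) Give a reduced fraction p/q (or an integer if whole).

0

Mei's neighbors: Eli, Giulia, and Omar (k = 3).
Possible neighbor pairs: C(3,2) = 3. Edges among them: none → e = 0.
Clustering(Mei) = 0/3 = 0.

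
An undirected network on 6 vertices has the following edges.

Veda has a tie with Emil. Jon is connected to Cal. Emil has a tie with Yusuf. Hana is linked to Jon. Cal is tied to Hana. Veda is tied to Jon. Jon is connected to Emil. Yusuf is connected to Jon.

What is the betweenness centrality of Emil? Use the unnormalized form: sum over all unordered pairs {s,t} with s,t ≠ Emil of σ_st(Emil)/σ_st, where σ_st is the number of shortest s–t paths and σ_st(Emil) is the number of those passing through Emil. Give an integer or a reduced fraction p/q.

Pairs whose geodesics pass through Emil — Yusuf–Veda: 1/2.
All other pairs contribute 0.
Summing the contributions gives betweenness(Emil) = 1/2.

1/2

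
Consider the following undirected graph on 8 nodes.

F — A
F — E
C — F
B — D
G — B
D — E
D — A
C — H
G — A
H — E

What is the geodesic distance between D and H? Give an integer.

2

One shortest route is D – E – H, which uses 2 edges, and D and H are not directly tied, so nothing shorter exists. So d(D,H) = 2.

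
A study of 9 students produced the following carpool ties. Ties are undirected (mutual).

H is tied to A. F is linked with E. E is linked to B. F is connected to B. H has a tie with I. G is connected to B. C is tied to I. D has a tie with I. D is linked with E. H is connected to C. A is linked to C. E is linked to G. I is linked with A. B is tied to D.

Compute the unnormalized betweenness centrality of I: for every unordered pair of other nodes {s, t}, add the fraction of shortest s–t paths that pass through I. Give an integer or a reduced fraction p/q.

15

Pairs whose geodesics pass through I — E–C: 1; E–H: 1; E–A: 1; G–C: 2/2; G–H: 2/2; G–A: 2/2; F–C: 2/2; F–H: 2/2; F–A: 2/2; B–C: 1; B–H: 1; B–A: 1; C–D: 1; D–H: 1 … (+1 more pairs).
All other pairs contribute 0.
Summing the contributions gives betweenness(I) = 15.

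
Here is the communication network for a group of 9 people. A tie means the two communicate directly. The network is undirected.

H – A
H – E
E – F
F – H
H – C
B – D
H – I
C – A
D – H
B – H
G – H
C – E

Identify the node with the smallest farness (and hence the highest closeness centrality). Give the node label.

H

Farness (sum of distances to all others) for each node — A:14, B:14, C:13, D:14, E:13, F:14, G:15, H:8, I:15.
The smallest farness is 8, for H, so H has the highest closeness.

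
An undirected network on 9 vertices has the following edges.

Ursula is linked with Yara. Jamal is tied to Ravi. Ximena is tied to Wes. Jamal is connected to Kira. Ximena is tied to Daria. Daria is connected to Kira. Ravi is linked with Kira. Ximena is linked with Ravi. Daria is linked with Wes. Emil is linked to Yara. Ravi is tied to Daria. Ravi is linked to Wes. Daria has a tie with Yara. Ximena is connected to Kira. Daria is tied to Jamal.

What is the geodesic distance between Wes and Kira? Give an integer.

2

One shortest route is Wes – Daria – Kira, which uses 2 edges, and Wes and Kira are not directly tied, so nothing shorter exists. So d(Wes,Kira) = 2.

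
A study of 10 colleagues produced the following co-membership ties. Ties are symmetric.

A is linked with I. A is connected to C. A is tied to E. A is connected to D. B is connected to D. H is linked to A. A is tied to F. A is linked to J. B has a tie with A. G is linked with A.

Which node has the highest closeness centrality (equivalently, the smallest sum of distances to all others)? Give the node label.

Farness (sum of distances to all others) for each node — A:9, B:16, C:17, D:16, E:17, F:17, G:17, H:17, I:17, J:17.
The smallest farness is 9, for A, so A has the highest closeness.

A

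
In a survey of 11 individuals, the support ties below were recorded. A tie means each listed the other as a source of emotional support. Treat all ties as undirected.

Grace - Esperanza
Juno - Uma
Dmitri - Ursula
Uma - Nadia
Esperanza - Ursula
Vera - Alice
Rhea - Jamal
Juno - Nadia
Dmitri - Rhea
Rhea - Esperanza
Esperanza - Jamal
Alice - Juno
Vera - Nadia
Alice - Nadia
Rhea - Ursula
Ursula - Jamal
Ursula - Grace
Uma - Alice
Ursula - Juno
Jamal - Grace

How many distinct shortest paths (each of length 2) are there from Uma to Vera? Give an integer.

The shortest distance is 2. The length-2 paths are: Uma–Nadia–Vera; Uma–Alice–Vera.
That gives 2 distinct shortest paths.

2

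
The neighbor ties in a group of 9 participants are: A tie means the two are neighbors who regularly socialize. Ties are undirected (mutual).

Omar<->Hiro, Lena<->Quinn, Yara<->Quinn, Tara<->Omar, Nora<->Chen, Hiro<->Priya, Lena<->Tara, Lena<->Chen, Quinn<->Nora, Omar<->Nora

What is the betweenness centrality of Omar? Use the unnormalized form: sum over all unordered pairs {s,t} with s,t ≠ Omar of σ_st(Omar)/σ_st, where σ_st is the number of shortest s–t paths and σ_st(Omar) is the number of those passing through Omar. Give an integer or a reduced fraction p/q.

Pairs whose geodesics pass through Omar — Hiro–Lena: 1; Hiro–Quinn: 1; Hiro–Yara: 1; Hiro–Tara: 1; Hiro–Nora: 1; Hiro–Chen: 1; Lena–Priya: 1; Quinn–Priya: 1; Yara–Priya: 1; Priya–Tara: 1; Priya–Nora: 1; Priya–Chen: 1; Tara–Nora: 1.
All other pairs contribute 0.
Summing the contributions gives betweenness(Omar) = 13.

13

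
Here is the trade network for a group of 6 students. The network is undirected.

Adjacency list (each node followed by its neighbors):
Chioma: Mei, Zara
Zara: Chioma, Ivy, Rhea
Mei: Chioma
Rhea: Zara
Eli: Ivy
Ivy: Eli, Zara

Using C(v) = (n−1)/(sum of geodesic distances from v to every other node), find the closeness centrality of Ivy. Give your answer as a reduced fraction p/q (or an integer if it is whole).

Distances from Ivy: Chioma:2, Eli:1, Mei:3, Rhea:2, Zara:1. Sum = 9.
n = 6, so closeness = 5/9.

5/9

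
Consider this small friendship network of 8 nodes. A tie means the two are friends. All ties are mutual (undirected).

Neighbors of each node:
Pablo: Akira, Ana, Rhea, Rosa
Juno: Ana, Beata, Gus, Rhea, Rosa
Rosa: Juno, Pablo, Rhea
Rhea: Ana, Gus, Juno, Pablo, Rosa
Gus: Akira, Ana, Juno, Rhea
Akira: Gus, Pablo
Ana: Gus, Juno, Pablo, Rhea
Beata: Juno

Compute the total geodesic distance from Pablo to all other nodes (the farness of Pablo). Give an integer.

Distances from Pablo: Akira:1, Ana:1, Beata:3, Gus:2, Juno:2, Rhea:1, Rosa:1.
Sum = 1 + 1 + 3 + 2 + 2 + 1 + 1 = 11.

11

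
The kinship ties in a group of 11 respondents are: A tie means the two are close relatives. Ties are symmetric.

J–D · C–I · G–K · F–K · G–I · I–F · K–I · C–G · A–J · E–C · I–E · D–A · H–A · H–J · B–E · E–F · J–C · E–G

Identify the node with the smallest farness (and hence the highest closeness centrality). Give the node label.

Farness (sum of distances to all others) for each node — A:26, B:27, C:16, D:27, E:18, F:24, G:19, H:27, I:18, J:19, K:25.
The smallest farness is 16, for C, so C has the highest closeness.

C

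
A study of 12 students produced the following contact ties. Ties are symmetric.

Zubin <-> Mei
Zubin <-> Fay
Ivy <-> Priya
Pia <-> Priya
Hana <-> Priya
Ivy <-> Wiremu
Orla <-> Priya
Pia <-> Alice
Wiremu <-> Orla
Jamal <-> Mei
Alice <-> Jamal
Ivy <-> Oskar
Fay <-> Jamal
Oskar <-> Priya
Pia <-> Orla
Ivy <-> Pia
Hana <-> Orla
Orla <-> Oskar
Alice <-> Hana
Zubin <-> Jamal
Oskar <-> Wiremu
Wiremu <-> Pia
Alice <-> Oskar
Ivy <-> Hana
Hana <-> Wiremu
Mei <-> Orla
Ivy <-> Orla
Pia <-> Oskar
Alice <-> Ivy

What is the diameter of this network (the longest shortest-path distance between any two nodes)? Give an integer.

4

Eccentricity of each node (its greatest distance to any other): Alice:2, Fay:4, Hana:3, Ivy:3, Jamal:3, Mei:2, Orla:3, Oskar:3, Pia:3, Priya:4, Wiremu:4, Zubin:3.
The maximum eccentricity is 4, realized for instance by the pair Priya–Fay via Priya – Orla – Mei – Jamal – Fay. So the diameter is 4.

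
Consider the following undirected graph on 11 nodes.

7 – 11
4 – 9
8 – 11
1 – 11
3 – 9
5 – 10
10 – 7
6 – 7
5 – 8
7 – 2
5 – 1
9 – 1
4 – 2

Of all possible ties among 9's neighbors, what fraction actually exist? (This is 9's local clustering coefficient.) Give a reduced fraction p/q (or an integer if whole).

9's neighbors: 1, 3, and 4 (k = 3).
Possible neighbor pairs: C(3,2) = 3. Edges among them: none → e = 0.
Clustering(9) = 0/3 = 0.

0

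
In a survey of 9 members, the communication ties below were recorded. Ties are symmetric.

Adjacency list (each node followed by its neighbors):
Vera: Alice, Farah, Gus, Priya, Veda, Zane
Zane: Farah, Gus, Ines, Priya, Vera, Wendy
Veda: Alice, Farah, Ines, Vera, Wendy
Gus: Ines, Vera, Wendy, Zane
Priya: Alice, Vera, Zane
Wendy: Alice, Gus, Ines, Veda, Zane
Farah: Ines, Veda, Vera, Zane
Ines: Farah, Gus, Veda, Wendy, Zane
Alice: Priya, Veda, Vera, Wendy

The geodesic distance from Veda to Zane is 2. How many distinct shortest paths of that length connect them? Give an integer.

4

The shortest distance is 2. The length-2 paths are: Veda–Vera–Zane; Veda–Farah–Zane; Veda–Ines–Zane; Veda–Wendy–Zane.
That gives 4 distinct shortest paths.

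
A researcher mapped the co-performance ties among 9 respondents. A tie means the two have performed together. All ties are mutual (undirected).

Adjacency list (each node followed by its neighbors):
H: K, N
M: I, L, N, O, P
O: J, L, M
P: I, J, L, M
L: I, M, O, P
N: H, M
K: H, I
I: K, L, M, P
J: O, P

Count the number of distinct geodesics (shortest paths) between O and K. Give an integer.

2

The shortest distance is 3. The length-3 paths are: O–L–I–K; O–M–I–K.
That gives 2 distinct shortest paths.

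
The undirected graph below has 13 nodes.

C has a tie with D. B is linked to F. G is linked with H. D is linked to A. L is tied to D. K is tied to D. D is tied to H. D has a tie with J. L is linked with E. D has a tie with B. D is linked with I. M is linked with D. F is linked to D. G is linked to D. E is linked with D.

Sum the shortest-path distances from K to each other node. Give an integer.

23

Distances from K: A:2, B:2, C:2, D:1, E:2, F:2, G:2, H:2, I:2, J:2, L:2, M:2.
Sum = 2 + 2 + 2 + 1 + 2 + 2 + 2 + 2 + 2 + 2 + 2 + 2 = 23.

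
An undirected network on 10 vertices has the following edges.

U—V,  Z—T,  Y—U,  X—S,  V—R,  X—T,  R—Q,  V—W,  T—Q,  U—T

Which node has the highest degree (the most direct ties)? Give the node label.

Degrees — Q:2, R:2, S:1, T:4, U:3, V:3, W:1, X:2, Y:1, Z:1.
The maximum is 4, attained only by T.

T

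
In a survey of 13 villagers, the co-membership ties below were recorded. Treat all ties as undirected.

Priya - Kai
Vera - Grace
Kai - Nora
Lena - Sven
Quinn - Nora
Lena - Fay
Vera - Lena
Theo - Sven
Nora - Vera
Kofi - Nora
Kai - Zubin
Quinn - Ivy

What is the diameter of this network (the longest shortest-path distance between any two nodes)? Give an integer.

6

Eccentricity of each node (its greatest distance to any other): Fay:5, Grace:4, Ivy:6, Kai:5, Kofi:5, Lena:4, Nora:4, Priya:6, Quinn:5, Sven:5, Theo:6, Vera:3, Zubin:6.
The maximum eccentricity is 6, realized for instance by the pair Zubin–Theo via Zubin – Kai – Nora – Vera – Lena – Sven – Theo. So the diameter is 6.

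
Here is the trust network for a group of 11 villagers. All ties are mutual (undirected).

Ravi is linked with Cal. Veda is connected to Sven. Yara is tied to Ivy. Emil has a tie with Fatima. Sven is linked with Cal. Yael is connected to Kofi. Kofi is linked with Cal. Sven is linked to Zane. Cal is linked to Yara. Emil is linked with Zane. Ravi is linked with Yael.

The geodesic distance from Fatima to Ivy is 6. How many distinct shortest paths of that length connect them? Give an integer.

The shortest distance is 6, and the only length-6 path is Fatima–Emil–Zane–Sven–Cal–Yara–Ivy. So there is exactly 1 shortest path.

1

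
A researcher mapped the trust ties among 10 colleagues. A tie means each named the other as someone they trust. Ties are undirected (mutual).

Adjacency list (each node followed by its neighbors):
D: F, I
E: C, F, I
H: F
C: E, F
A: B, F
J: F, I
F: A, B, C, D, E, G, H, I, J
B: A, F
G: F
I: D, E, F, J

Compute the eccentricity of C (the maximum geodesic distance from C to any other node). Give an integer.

Distances from C: A:2, B:2, D:2, E:1, F:1, G:2, H:2, I:2, J:2.
The largest is 2 (to I, H, D, G, J, A, and B), so the eccentricity of C is 2.

2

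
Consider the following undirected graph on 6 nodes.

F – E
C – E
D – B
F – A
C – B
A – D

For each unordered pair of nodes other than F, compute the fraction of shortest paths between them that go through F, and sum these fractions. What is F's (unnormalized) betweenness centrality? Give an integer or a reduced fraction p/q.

Pairs whose geodesics pass through F — C–A: 1/2; E–A: 1; E–D: 1/2.
All other pairs contribute 0.
Summing the contributions gives betweenness(F) = 2.

2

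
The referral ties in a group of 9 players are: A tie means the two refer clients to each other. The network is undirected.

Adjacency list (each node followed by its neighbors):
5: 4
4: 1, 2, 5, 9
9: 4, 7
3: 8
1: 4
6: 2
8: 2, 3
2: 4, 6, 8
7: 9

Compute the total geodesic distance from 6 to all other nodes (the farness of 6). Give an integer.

21

Distances from 6: 1:3, 2:1, 3:3, 4:2, 5:3, 7:4, 8:2, 9:3.
Sum = 3 + 1 + 3 + 2 + 3 + 4 + 2 + 3 = 21.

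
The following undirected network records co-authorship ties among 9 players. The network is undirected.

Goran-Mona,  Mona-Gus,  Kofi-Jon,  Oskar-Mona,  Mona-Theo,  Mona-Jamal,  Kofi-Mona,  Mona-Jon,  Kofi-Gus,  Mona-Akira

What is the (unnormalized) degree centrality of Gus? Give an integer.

2

Gus is directly tied to Kofi and Mona. That is 2 neighbors, so the degree of Gus is 2.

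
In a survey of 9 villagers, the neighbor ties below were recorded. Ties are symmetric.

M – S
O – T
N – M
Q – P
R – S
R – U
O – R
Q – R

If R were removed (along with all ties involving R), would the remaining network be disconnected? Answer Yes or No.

Removing R leaves {O and T} with no path to {U}, so the network splits into 4 components. R is a cut vertex.

Yes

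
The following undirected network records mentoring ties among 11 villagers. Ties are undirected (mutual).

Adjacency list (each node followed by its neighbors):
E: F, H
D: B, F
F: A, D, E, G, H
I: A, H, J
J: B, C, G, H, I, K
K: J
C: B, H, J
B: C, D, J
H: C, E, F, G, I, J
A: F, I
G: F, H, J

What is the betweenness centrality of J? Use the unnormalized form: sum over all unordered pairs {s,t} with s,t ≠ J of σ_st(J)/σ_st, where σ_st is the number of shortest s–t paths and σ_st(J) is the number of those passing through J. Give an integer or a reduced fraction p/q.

Pairs whose geodesics pass through J — E–B: 1/3; E–K: 1; A–B: 1/2; A–K: 1; A–C: 1/3; D–I: 1/3; D–K: 1; I–G: 1/2; I–B: 1; I–K: 1; I–C: 1/2; H–B: 1/2; H–K: 1; G–B: 1 … (+5 more pairs).
All other pairs contribute 0.
Summing the contributions gives betweenness(J) = 29/2.

29/2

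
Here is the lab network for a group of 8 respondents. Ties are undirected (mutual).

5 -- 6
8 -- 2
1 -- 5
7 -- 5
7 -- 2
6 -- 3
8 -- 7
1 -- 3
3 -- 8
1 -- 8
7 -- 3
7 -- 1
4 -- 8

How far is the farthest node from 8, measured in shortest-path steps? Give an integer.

Distances from 8: 1:1, 2:1, 3:1, 4:1, 5:2, 6:2, 7:1.
The largest is 2 (to 5 and 6), so the eccentricity of 8 is 2.

2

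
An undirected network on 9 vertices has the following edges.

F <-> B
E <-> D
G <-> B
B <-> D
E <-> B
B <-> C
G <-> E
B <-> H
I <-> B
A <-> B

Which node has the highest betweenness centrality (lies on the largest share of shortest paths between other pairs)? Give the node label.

Unnormalized betweenness of each node: A:0, B:51/2, C:0, D:0, E:1/2, F:0, G:0, H:0, I:0.
B has the largest value, 51/2, making it the main broker — the node through which the most shortest paths run.

B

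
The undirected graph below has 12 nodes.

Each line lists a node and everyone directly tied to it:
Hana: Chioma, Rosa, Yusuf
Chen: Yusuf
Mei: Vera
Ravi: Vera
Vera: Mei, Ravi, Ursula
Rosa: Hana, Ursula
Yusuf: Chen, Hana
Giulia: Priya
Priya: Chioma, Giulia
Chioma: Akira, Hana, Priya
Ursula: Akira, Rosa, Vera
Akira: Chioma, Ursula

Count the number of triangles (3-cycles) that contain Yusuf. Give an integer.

0

Yusuf's neighbors are Chen and Hana, but none of them are tied to each other, so no triangle contains Yusuf.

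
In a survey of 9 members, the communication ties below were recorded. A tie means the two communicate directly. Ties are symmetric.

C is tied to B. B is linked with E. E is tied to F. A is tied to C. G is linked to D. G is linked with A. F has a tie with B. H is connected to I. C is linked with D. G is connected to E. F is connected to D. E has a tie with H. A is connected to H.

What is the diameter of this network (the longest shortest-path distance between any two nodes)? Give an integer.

Eccentricity of each node (its greatest distance to any other): A:3, B:3, C:3, D:4, E:2, F:3, G:3, H:3, I:4.
The maximum eccentricity is 4, realized for instance by the pair D–I via D – C – A – H – I. So the diameter is 4.

4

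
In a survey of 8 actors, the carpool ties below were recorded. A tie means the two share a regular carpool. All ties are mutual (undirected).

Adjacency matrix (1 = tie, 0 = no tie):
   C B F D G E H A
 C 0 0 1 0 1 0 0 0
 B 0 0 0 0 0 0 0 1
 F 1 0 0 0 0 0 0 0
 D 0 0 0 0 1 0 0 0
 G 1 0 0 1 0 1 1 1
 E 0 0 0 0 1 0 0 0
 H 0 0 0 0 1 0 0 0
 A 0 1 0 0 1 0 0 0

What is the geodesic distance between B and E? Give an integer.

3

One shortest route is B – A – G – E, which uses 3 edges, and at distance 2 from B we only reach {G}, which does not include E. So d(B,E) = 3.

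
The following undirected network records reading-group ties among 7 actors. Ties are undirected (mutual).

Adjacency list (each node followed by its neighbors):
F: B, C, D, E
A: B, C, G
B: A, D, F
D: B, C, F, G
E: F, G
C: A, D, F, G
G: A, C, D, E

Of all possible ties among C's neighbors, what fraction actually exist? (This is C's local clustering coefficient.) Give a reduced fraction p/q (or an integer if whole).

1/2

C's neighbors: A, D, F, and G (k = 4).
Possible neighbor pairs: C(4,2) = 6. Edges among them: A–G, D–F, D–G → e = 3.
Clustering(C) = 3/6 = 1/2.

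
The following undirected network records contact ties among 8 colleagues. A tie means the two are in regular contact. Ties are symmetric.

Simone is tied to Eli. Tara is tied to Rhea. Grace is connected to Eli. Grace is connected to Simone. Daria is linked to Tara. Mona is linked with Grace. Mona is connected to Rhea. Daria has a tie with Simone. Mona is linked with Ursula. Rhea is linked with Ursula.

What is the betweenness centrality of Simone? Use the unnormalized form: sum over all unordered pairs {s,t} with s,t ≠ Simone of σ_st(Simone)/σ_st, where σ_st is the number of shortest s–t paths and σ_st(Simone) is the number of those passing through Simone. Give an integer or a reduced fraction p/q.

4

Pairs whose geodesics pass through Simone — Grace–Daria: 1; Grace–Tara: 1/2; Eli–Daria: 1; Eli–Tara: 1; Daria–Mona: 1/2.
All other pairs contribute 0.
Summing the contributions gives betweenness(Simone) = 4.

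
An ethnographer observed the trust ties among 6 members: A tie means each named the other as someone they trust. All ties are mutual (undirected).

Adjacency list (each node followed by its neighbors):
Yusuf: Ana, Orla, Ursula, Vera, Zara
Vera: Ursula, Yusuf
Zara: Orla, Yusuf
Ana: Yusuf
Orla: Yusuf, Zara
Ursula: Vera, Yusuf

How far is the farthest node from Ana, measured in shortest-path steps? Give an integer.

2

Distances from Ana: Orla:2, Ursula:2, Vera:2, Yusuf:1, Zara:2.
The largest is 2 (to Zara, Vera, Ursula, and Orla), so the eccentricity of Ana is 2.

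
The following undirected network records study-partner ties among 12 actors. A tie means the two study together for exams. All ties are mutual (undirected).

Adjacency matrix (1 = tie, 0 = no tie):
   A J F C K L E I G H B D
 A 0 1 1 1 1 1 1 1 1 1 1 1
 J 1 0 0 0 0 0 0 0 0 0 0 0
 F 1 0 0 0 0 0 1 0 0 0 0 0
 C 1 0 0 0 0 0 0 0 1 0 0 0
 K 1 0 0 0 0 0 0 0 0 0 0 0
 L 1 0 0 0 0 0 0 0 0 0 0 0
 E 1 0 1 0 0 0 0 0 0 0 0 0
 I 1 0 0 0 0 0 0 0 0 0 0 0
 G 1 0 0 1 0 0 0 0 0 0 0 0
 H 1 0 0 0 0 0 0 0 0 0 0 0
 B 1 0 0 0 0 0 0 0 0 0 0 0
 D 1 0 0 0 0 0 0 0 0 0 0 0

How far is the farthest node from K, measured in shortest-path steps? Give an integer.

Distances from K: A:1, B:2, C:2, D:2, E:2, F:2, G:2, H:2, I:2, J:2, L:2.
The largest is 2 (to J, F, C, L, E, I, G, H, B, and D), so the eccentricity of K is 2.

2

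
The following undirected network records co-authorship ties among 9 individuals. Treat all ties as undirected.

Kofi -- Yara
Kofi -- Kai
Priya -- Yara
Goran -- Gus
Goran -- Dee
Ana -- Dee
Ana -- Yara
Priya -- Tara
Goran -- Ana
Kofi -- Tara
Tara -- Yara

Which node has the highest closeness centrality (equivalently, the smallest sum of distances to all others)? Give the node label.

Yara

Farness (sum of distances to all others) for each node — Ana:14, Dee:19, Goran:18, Gus:25, Kai:24, Kofi:17, Priya:19, Tara:17, Yara:13.
The smallest farness is 13, for Yara, so Yara has the highest closeness.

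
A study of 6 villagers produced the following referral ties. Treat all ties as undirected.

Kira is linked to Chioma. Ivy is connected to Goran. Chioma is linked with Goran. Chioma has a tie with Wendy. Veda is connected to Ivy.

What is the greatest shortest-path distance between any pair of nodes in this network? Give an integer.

4

Eccentricity of each node (its greatest distance to any other): Chioma:3, Goran:2, Ivy:3, Kira:4, Veda:4, Wendy:4.
The maximum eccentricity is 4, realized for instance by the pair Kira–Veda via Kira – Chioma – Goran – Ivy – Veda. So the diameter is 4.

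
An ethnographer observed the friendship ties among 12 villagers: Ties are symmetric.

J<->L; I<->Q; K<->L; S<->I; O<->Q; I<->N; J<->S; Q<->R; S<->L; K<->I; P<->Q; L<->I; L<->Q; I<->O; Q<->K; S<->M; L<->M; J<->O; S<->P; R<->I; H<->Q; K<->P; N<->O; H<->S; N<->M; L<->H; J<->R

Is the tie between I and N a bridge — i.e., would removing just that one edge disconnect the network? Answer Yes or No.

Even without that edge, I still reaches N via I – O – N, so the network stays connected. Not a bridge.

No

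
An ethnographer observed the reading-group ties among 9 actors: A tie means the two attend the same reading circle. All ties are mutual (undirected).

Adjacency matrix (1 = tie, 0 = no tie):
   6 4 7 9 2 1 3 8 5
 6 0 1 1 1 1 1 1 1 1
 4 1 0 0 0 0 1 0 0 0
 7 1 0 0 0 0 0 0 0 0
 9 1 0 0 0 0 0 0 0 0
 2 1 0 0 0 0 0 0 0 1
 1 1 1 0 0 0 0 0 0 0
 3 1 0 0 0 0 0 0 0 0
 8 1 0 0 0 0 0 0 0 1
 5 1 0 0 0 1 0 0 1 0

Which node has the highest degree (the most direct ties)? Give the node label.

6

Degrees — 1:2, 2:2, 3:1, 4:2, 5:3, 6:8, 7:1, 8:2, 9:1.
The maximum is 8, attained only by 6.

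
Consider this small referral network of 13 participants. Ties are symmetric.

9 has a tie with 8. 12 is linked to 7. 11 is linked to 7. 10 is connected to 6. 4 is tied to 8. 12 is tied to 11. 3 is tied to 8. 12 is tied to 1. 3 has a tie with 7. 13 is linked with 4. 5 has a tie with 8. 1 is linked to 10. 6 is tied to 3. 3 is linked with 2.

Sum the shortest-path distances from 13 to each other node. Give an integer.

45

Distances from 13: 1:6, 2:4, 3:3, 4:1, 5:3, 6:4, 7:4, 8:2, 9:3, 10:5, 11:5, 12:5.
Sum = 6 + 4 + 3 + 1 + 3 + 4 + 4 + 2 + 3 + 5 + 5 + 5 = 45.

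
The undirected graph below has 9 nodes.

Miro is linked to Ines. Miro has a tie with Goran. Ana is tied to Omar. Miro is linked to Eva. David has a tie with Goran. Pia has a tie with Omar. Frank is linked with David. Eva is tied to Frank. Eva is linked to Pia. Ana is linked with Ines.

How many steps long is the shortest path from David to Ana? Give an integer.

4

One shortest route is David – Goran – Miro – Ines – Ana, which uses 4 edges, and at distance 3 from David we only reach {Ines, Pia}, which does not include Ana. So d(David,Ana) = 4.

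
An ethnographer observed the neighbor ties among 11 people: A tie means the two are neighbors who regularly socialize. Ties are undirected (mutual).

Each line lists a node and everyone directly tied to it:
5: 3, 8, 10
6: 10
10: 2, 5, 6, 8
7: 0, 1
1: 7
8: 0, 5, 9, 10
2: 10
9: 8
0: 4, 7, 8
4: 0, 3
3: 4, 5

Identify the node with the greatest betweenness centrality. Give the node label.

Unnormalized betweenness of each node: 0:39/2, 1:0, 2:0, 3:5/2, 4:3, 5:13/2, 6:0, 7:9, 8:45/2, 9:0, 10:17.
8 has the largest value, 45/2, making it the main broker — the node through which the most shortest paths run.

8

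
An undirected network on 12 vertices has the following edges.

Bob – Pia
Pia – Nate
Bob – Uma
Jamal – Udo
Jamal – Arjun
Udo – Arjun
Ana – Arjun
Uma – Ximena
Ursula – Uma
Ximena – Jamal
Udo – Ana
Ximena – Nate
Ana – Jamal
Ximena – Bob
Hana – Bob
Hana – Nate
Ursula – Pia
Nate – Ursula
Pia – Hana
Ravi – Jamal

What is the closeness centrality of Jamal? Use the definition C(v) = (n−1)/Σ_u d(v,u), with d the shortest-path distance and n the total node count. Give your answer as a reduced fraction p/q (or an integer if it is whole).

11/20

Distances from Jamal: Ana:1, Arjun:1, Bob:2, Hana:3, Nate:2, Pia:3, Ravi:1, Udo:1, Uma:2, Ursula:3, Ximena:1. Sum = 20.
n = 12, so closeness = 11/20.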